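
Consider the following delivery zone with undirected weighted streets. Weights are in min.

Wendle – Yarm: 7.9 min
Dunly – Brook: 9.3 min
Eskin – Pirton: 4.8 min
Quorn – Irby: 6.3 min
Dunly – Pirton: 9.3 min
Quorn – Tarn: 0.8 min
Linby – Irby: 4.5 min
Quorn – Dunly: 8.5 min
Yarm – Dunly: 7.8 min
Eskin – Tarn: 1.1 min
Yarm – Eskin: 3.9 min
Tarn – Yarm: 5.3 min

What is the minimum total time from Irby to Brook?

Compare a few routes:
Irby - Quorn - Dunly - Brook: 6.3+8.5+9.3 = 24.1
Irby - Quorn - Tarn - Eskin - Yarm - Dunly - Brook: 6.3+0.8+1.1+3.9+7.8+9.3 = 29.2
The minimum is 24.1 min via Irby - Quorn - Dunly - Brook.

24.1 min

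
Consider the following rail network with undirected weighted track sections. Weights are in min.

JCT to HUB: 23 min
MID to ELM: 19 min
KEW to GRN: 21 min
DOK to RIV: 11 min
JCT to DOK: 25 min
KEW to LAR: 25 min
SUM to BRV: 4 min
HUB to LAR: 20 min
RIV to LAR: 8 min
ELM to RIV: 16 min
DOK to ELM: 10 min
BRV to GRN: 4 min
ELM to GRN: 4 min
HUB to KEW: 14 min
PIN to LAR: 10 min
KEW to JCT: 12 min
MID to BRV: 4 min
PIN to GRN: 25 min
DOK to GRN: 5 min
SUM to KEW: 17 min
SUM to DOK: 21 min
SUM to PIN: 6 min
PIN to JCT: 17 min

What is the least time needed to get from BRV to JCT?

27 min

Running Dijkstra from BRV:
BRV: 0
MID: 4  (via BRV)
GRN: 4  (via BRV)
SUM: 4  (via BRV)
ELM: 8  (via GRN)
DOK: 9  (via GRN)
PIN: 10  (via SUM)
RIV: 20  (via DOK)
LAR: 20  (via PIN)
KEW: 21  (via SUM)
JCT: 27  (via PIN)
Shortest route: BRV → SUM → PIN → JCT = 27 min.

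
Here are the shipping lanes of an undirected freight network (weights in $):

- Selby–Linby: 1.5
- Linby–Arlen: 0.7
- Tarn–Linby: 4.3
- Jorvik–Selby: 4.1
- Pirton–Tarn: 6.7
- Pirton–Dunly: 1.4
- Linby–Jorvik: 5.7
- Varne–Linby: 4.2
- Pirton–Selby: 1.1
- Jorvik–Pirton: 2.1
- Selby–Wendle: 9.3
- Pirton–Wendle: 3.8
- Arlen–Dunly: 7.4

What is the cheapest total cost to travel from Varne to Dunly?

Shortest distances from Varne:
Varne: 0
Linby: 4.2  (via Varne)
Arlen: 4.9  (via Linby)
Selby: 5.7  (via Linby)
Pirton: 6.8  (via Selby)
Dunly: 8.2  (via Pirton)
Shortest route: Varne–Linby–Selby–Pirton–Dunly = $8.2.

$8.2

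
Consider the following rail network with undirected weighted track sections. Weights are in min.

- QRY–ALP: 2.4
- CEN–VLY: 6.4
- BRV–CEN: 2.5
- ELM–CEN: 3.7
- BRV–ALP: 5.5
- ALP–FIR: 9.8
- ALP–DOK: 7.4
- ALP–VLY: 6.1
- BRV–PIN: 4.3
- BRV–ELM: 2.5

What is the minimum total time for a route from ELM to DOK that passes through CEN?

Shortest ELM→CEN: ELM → CEN = 3.7
Shortest CEN→DOK: CEN → BRV → ALP → DOK = 15.4
Total via CEN: 3.7 + 15.4 = 19.1 min.

19.1 min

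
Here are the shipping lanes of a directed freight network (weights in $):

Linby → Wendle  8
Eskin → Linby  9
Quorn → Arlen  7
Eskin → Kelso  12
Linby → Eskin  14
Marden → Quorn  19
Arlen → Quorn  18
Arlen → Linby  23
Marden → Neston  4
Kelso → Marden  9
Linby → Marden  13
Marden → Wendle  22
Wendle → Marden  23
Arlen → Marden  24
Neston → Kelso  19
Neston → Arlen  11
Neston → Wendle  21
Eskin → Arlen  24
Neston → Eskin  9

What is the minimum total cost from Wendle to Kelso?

$46

Candidate routes:
Wendle–Marden–Neston–Kelso: 23+4+19 = 46
Wendle–Marden–Neston–Eskin–Kelso: 23+4+9+12 = 48
Cheapest is Wendle–Marden–Neston–Kelso at $46.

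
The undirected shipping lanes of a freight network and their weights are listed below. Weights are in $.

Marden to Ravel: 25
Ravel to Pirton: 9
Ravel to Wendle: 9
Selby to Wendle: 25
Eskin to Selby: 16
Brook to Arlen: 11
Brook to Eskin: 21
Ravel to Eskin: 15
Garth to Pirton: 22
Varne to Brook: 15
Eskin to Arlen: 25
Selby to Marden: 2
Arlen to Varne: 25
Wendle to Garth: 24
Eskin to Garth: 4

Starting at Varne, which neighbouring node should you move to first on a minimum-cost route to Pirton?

Compare a few routes:
Varne - Brook - Arlen - Eskin - Ravel - Pirton: 15+11+25+15+9 = 75
Varne - Brook - Eskin - Garth - Pirton: 15+21+4+22 = 62
Varne - Brook - Eskin - Ravel - Pirton: 15+21+15+9 = 60
Varne - Arlen - Eskin - Ravel - Pirton: 25+25+15+9 = 74
The minimum is $60 via Varne - Brook - Eskin - Ravel - Pirton.
So from Varne the first move is to Brook.

Brook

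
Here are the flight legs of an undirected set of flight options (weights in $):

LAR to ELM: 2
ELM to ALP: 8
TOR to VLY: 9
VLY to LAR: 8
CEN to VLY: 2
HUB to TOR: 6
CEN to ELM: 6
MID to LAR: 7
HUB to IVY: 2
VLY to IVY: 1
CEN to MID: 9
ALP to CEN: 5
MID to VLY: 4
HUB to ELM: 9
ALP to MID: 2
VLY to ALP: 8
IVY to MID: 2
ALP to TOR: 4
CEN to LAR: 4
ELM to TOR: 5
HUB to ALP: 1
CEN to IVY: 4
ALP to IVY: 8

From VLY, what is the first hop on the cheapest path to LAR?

Candidate routes:
VLY → LAR: 8 = 8
VLY → CEN → LAR: 2+4 = 6
Cheapest is VLY → CEN → LAR at $6.
So from VLY the first move is to CEN.

CEN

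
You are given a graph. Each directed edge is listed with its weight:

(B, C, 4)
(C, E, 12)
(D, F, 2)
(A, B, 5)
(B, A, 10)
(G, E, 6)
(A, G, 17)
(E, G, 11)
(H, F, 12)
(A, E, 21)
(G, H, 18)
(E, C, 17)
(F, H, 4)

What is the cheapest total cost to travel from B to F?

57

Running Dijkstra from B:
B: 0
C: 4  (via B)
A: 10  (via B)
E: 16  (via C)
G: 27  (via A)
H: 45  (via G)
F: 57  (via H)
Shortest route: B → A → G → H → F = 57.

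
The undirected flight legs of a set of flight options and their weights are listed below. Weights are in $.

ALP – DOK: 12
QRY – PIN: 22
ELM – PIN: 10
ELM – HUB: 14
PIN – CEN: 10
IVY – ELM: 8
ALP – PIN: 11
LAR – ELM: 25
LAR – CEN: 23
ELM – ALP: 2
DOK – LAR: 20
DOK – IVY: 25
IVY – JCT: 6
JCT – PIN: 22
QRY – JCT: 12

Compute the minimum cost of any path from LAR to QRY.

Running Dijkstra from LAR:
LAR: 0
DOK: 20  (via LAR)
CEN: 23  (via LAR)
ELM: 25  (via LAR)
ALP: 27  (via ELM)
IVY: 33  (via ELM)
PIN: 33  (via CEN)
JCT: 39  (via IVY)
HUB: 39  (via ELM)
QRY: 51  (via JCT)
Shortest route: LAR–ELM–IVY–JCT–QRY = $51.

$51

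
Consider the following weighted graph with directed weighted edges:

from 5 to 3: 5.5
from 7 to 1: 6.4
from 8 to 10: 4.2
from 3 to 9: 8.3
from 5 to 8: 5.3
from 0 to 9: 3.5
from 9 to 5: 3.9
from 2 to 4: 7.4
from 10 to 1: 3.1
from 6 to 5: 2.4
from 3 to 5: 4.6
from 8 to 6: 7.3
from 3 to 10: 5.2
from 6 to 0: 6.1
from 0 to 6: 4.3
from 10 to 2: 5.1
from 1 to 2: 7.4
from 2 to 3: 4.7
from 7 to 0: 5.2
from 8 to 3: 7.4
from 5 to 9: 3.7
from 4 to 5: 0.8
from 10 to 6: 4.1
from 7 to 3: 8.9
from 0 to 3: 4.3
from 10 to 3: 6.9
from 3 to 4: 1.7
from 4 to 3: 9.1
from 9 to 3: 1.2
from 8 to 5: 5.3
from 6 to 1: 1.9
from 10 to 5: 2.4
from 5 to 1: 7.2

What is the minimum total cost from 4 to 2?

15.4

Compare a few routes:
4 - 5 - 9 - 3 - 10 - 2: 0.8+3.7+1.2+5.2+5.1 = 16
4 - 5 - 1 - 2: 0.8+7.2+7.4 = 15.4
4 - 5 - 3 - 10 - 2: 0.8+5.5+5.2+5.1 = 16.6
Cheapest is 4 - 5 - 1 - 2 at 15.4.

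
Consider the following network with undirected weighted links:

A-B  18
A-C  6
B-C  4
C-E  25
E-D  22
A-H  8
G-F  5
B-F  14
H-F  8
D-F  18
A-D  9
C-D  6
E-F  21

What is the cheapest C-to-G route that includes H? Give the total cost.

27

Shortest C→H: C–A–H = 14
Shortest H→G: H–F–G = 13
Total via H: 14 + 13 = 27.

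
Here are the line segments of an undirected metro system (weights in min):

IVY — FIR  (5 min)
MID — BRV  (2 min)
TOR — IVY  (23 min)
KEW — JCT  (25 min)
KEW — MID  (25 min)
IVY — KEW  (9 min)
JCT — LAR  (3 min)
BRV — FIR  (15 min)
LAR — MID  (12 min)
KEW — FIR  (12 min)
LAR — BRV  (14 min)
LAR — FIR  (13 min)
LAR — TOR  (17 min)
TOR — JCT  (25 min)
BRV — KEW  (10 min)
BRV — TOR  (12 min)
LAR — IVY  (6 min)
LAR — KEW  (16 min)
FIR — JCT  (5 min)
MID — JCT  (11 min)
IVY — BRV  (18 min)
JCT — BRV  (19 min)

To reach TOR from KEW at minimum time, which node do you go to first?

BRV

Enumerating some paths:
KEW–IVY–TOR: 9+23 = 32
KEW–IVY–LAR–TOR: 9+6+17 = 32
KEW–BRV–TOR: 10+12 = 22
KEW–LAR–TOR: 16+17 = 33
Cheapest is KEW–BRV–TOR at 22 min.
So from KEW the first move is to BRV.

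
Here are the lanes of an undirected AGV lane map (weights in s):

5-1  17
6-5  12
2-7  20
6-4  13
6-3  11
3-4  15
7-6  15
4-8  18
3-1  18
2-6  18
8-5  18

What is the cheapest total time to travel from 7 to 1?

Candidate routes:
7 - 6 - 3 - 1: 15+11+18 = 44
7 - 6 - 4 - 3 - 1: 15+13+15+18 = 61
The minimum is 44 s via 7 - 6 - 3 - 1.

44 s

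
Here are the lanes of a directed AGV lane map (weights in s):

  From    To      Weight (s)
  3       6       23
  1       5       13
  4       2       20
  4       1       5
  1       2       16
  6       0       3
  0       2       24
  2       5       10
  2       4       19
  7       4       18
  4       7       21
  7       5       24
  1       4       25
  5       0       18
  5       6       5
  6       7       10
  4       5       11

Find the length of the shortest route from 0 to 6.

Enumerating some paths:
0–2–5–6: 24+10+5 = 39
0–2–4–5–6: 24+19+11+5 = 59
0–2–4–1–5–6: 24+19+5+13+5 = 66
0–2–4–7–5–6: 24+19+21+24+5 = 93
The minimum is 39 s via 0–2–5–6.

39 s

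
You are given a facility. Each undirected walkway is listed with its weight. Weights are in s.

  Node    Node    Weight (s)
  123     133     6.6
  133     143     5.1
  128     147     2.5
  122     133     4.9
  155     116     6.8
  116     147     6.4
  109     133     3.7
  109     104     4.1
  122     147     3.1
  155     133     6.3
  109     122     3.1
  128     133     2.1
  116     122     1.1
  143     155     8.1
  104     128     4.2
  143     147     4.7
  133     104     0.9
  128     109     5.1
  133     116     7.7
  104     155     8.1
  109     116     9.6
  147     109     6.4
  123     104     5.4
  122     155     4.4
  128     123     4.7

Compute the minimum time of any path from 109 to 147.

6.2 s

Enumerating some paths:
109 → 122 → 147: 3.1+3.1 = 6.2
109 → 147: 6.4 = 6.4
109 → 133 → 128 → 147: 3.7+2.1+2.5 = 8.3
109 → 128 → 147: 5.1+2.5 = 7.6
Cheapest is 109 → 122 → 147 at 6.2 s.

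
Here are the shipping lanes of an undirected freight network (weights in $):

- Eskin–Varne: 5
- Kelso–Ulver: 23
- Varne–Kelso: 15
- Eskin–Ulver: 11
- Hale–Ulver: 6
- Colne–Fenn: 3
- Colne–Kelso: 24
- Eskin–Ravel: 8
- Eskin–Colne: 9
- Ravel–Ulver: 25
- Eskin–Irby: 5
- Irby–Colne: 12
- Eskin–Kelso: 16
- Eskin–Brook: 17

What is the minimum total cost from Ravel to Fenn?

Running Dijkstra from Ravel:
Ravel: 0
Eskin: 8  (via Ravel)
Varne: 13  (via Eskin)
Irby: 13  (via Eskin)
Colne: 17  (via Eskin)
Ulver: 19  (via Eskin)
Fenn: 20  (via Colne)
Shortest route: Ravel → Eskin → Colne → Fenn = $20.

$20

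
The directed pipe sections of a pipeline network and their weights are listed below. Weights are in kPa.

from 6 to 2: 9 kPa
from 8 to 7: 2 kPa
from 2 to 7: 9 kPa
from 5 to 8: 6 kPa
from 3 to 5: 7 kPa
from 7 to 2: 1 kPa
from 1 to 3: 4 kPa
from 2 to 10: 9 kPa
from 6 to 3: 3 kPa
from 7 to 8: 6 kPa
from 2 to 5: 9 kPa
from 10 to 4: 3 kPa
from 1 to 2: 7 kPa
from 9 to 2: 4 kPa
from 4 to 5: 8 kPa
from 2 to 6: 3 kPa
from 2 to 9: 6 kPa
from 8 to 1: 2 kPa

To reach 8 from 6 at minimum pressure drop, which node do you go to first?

Candidate routes:
6–3–5–8: 3+7+6 = 16
6–2–10–4–5–8: 9+9+3+8+6 = 35
6–2–5–8: 9+9+6 = 24
6–2–7–8: 9+9+6 = 24
The minimum is 16 kPa via 6–3–5–8.
So from 6 the first move is to 3.

3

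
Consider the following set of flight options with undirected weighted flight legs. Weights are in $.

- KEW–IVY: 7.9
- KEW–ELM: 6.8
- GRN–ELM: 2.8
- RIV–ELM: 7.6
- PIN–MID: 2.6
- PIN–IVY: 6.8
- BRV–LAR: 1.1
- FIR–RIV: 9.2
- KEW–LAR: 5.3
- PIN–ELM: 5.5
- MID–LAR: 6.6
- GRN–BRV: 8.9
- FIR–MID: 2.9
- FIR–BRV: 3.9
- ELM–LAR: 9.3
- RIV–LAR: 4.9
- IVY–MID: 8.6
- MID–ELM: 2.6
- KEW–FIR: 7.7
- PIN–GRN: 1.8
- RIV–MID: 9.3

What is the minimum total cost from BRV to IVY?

Compare a few routes:
BRV - LAR - KEW - IVY: 1.1+5.3+7.9 = 14.3
BRV - FIR - MID - PIN - IVY: 3.9+2.9+2.6+6.8 = 16.2
BRV - FIR - MID - IVY: 3.9+2.9+8.6 = 15.4
The minimum is $14.3 via BRV - LAR - KEW - IVY.

$14.3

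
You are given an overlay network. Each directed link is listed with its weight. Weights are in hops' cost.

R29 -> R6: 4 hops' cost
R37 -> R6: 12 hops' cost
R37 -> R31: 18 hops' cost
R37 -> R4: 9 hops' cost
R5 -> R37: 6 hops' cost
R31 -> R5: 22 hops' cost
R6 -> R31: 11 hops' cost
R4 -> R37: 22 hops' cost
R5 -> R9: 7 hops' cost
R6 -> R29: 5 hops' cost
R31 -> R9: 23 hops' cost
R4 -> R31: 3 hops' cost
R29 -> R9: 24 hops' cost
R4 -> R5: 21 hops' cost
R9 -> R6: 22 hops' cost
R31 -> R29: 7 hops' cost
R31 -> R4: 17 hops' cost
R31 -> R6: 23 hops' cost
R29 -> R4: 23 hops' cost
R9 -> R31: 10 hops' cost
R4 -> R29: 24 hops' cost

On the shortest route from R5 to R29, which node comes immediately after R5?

R37

Enumerating some paths:
R5 → R37 → R4 → R31 → R29: 6+9+3+7 = 25
R5 → R37 → R31 → R29: 6+18+7 = 31
R5 → R37 → R6 → R29: 6+12+5 = 23
R5 → R9 → R31 → R29: 7+10+7 = 24
The minimum is 23 hops' cost via R5 → R37 → R6 → R29.
So from R5 the first move is to R37.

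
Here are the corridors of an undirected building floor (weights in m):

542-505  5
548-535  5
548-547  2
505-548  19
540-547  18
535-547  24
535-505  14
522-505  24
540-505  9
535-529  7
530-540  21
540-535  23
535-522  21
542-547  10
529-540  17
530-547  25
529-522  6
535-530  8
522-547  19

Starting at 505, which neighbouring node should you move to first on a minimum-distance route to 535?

Candidate routes:
505 → 535: 14 = 14
505 → 542 → 547 → 548 → 535: 5+10+2+5 = 22
The minimum is 14 m via 505 → 535.
So from 505 the first move is to 535.

535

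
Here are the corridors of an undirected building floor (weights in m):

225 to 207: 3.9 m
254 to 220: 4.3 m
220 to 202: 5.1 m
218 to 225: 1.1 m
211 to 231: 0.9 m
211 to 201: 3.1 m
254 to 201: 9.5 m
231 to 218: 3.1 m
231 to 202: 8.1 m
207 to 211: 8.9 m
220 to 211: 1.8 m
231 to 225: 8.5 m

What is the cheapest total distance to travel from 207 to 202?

Compare a few routes:
207 - 225 - 218 - 231 - 211 - 220 - 202: 3.9+1.1+3.1+0.9+1.8+5.1 = 15.9
207 - 211 - 220 - 202: 8.9+1.8+5.1 = 15.8
207 - 225 - 218 - 231 - 202: 3.9+1.1+3.1+8.1 = 16.2
Cheapest is 207 - 211 - 220 - 202 at 15.8 m.

15.8 m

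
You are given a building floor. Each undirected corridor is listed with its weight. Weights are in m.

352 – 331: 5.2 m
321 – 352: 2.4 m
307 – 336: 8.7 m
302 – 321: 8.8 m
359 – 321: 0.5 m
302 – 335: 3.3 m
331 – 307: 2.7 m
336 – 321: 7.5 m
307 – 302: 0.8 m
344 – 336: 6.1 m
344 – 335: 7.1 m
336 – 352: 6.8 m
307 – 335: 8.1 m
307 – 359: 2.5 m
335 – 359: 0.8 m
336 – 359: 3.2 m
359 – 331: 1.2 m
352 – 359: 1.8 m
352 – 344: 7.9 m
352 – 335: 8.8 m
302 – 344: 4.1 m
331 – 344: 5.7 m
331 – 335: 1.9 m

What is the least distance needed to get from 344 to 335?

Candidate routes:
344 → 335: 7.1 = 7.1
344 → 302 → 335: 4.1+3.3 = 7.4
Cheapest is 344 → 335 at 7.1 m.

7.1 m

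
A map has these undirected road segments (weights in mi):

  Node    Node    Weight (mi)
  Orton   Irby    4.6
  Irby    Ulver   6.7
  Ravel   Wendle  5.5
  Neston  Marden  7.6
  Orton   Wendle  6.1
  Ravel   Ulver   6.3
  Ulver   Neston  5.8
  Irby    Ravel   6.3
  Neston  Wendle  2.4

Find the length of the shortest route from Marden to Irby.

Enumerating some paths:
Marden → Neston → Wendle → Ravel → Irby: 7.6+2.4+5.5+6.3 = 21.8
Marden → Neston → Ulver → Irby: 7.6+5.8+6.7 = 20.1
Marden → Neston → Wendle → Orton → Irby: 7.6+2.4+6.1+4.6 = 20.7
The minimum is 20.1 mi via Marden → Neston → Ulver → Irby.

20.1 mi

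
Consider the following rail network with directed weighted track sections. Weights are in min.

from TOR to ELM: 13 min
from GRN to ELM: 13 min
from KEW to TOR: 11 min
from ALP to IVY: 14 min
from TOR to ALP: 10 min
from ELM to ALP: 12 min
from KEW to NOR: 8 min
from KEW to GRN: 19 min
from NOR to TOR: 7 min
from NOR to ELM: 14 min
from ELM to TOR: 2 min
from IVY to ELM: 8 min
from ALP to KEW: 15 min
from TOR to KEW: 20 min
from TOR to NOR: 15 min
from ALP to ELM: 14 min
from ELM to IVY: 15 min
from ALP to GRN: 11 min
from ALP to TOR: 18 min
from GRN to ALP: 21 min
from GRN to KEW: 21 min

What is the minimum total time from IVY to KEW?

30 min

Settle nodes by increasing distance from IVY:
IVY: 0
ELM: 8  (via IVY)
TOR: 10  (via ELM)
ALP: 20  (via ELM)
NOR: 25  (via TOR)
KEW: 30  (via TOR)
Shortest route: IVY → ELM → TOR → KEW = 30 min.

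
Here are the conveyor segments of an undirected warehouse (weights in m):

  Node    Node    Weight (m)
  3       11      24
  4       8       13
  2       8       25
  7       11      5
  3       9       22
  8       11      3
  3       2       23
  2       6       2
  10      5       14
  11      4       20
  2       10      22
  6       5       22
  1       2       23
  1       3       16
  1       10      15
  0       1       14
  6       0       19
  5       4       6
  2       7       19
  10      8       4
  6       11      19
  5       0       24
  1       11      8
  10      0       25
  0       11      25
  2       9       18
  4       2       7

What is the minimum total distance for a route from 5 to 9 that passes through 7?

63 m

Shortest 5→7: 5 → 10 → 8 → 11 → 7 = 26
Shortest 7→9: 7 → 2 → 9 = 37
Total via 7: 26 + 37 = 63 m.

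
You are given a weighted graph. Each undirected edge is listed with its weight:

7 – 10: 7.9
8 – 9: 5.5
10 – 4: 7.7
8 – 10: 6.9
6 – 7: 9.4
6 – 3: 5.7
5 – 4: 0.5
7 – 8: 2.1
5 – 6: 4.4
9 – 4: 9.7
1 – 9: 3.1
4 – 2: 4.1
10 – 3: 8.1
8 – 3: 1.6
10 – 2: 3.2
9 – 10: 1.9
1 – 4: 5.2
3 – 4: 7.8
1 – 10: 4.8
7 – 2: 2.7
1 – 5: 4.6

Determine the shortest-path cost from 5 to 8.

Settle nodes by increasing distance from 5:
5: 0
4: 0.5  (via 5)
6: 4.4  (via 5)
1: 4.6  (via 5)
2: 4.6  (via 4)
7: 7.3  (via 2)
9: 7.7  (via 1)
10: 7.8  (via 2)
3: 8.3  (via 4)
8: 9.4  (via 7)
Shortest route: 5–4–2–7–8 = 9.4.

9.4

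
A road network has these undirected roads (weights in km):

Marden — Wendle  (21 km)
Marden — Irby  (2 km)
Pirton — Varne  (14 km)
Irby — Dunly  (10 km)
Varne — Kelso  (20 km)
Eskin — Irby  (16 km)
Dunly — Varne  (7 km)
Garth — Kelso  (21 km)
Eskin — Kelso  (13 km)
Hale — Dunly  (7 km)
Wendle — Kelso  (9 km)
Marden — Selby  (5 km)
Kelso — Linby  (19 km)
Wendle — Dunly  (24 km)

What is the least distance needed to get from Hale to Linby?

Shortest distances from Hale:
Hale: 0
Dunly: 7  (via Hale)
Varne: 14  (via Dunly)
Irby: 17  (via Dunly)
Marden: 19  (via Irby)
Selby: 24  (via Marden)
Pirton: 28  (via Varne)
Wendle: 31  (via Dunly)
Eskin: 33  (via Irby)
Kelso: 34  (via Varne)
Linby: 53  (via Kelso)
Shortest route: Hale → Dunly → Varne → Kelso → Linby = 53 km.

53 km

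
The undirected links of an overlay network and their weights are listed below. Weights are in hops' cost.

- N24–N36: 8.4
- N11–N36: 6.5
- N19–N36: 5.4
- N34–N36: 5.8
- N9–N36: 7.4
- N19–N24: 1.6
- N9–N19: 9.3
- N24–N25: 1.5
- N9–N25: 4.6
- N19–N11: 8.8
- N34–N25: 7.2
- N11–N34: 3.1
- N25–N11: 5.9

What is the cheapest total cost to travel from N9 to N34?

11.8 hops' cost

Shortest distances from N9:
N9: 0
N25: 4.6  (via N9)
N24: 6.1  (via N25)
N36: 7.4  (via N9)
N19: 7.7  (via N24)
N11: 10.5  (via N25)
N34: 11.8  (via N25)
Shortest route: N9 → N25 → N34 = 11.8 hops' cost.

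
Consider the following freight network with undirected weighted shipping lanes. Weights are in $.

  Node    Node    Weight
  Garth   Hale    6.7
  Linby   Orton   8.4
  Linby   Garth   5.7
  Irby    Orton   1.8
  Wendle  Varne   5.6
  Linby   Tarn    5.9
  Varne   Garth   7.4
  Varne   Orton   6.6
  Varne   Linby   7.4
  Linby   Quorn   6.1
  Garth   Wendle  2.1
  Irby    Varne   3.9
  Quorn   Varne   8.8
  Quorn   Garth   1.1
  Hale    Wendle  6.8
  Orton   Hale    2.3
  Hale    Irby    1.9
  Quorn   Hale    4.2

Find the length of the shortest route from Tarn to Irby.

Running Dijkstra from Tarn:
Tarn: 0
Linby: 5.9  (via Tarn)
Garth: 11.6  (via Linby)
Quorn: 12  (via Linby)
Varne: 13.3  (via Linby)
Wendle: 13.7  (via Garth)
Orton: 14.3  (via Linby)
Irby: 16.1  (via Orton)
Shortest route: Tarn → Linby → Orton → Irby = $16.1.

$16.1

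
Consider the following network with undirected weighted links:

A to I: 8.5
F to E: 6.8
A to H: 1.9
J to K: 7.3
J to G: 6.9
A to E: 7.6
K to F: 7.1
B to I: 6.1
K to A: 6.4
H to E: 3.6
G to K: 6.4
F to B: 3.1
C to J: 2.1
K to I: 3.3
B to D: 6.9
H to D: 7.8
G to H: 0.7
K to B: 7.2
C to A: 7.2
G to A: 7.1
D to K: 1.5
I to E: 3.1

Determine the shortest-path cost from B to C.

16.6

Candidate routes:
B → D → K → J → C: 6.9+1.5+7.3+2.1 = 17.8
B → I → K → J → C: 6.1+3.3+7.3+2.1 = 18.8
B → F → K → J → C: 3.1+7.1+7.3+2.1 = 19.6
B → K → J → C: 7.2+7.3+2.1 = 16.6
The minimum is 16.6 via B → K → J → C.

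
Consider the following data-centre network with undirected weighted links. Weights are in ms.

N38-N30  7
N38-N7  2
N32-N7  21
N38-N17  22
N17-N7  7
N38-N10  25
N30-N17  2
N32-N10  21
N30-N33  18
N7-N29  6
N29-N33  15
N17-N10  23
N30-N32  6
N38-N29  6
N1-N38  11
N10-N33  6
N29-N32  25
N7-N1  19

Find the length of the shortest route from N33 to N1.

Running Dijkstra from N33:
N33: 0
N10: 6  (via N33)
N29: 15  (via N33)
N30: 18  (via N33)
N17: 20  (via N30)
N38: 21  (via N29)
N7: 21  (via N29)
N32: 24  (via N30)
N1: 32  (via N38)
Shortest route: N33 → N29 → N38 → N1 = 32 ms.

32 ms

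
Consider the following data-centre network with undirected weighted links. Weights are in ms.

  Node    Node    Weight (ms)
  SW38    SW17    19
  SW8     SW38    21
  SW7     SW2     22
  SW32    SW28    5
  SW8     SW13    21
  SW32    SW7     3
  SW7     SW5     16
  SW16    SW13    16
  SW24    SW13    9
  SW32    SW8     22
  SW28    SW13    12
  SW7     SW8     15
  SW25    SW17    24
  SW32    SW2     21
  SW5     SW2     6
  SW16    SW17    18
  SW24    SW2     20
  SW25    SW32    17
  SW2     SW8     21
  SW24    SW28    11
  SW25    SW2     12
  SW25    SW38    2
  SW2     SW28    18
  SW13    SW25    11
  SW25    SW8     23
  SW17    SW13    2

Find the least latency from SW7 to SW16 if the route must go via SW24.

Shortest SW7→SW24: SW7–SW32–SW28–SW24 = 19
Shortest SW24→SW16: SW24–SW13–SW16 = 25
Total via SW24: 19 + 25 = 44 ms.

44 ms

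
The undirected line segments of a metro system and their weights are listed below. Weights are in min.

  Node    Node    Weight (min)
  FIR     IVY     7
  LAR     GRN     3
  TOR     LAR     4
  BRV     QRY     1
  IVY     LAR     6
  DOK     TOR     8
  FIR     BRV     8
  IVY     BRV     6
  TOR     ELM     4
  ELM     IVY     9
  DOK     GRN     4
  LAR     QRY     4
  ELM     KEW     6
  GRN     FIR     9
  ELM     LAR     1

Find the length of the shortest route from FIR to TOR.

16 min

Candidate routes:
FIR - GRN - LAR - ELM - TOR: 9+3+1+4 = 17
FIR - BRV - QRY - LAR - TOR: 8+1+4+4 = 17
FIR - IVY - LAR - TOR: 7+6+4 = 17
FIR - GRN - LAR - TOR: 9+3+4 = 16
The minimum is 16 min via FIR - GRN - LAR - TOR.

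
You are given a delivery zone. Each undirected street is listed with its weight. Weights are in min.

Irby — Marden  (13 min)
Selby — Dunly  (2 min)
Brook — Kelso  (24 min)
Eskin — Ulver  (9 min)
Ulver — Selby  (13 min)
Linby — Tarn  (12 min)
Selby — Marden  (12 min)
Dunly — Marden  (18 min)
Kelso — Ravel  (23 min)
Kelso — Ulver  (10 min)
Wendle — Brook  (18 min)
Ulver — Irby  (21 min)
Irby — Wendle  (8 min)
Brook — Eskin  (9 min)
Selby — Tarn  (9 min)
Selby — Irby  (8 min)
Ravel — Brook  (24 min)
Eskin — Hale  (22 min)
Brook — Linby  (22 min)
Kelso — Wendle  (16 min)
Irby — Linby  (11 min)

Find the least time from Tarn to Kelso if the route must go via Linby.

47 min

Shortest Tarn→Linby: Tarn → Linby = 12
Shortest Linby→Kelso: Linby → Irby → Wendle → Kelso = 35
Total via Linby: 12 + 35 = 47 min.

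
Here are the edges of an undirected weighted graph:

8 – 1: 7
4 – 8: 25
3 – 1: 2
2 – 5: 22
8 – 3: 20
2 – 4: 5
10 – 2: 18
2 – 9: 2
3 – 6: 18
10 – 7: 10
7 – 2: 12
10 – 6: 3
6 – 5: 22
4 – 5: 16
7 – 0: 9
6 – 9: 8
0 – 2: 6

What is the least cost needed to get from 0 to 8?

Candidate routes:
0 → 2 → 4 → 8: 6+5+25 = 36
0 → 2 → 9 → 6 → 3 → 1 → 8: 6+2+8+18+2+7 = 43
Cheapest is 0 → 2 → 4 → 8 at 36.

36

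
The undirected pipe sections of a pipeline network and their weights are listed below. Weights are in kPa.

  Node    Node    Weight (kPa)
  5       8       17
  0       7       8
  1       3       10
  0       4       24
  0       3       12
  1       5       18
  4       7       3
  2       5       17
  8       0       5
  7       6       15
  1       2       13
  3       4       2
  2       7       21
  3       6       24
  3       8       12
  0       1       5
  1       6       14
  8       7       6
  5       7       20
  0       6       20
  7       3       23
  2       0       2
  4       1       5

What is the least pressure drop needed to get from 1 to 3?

Compare a few routes:
1–0–3: 5+12 = 17
1–4–3: 5+2 = 7
1–3: 10 = 10
The minimum is 7 kPa via 1–4–3.

7 kPa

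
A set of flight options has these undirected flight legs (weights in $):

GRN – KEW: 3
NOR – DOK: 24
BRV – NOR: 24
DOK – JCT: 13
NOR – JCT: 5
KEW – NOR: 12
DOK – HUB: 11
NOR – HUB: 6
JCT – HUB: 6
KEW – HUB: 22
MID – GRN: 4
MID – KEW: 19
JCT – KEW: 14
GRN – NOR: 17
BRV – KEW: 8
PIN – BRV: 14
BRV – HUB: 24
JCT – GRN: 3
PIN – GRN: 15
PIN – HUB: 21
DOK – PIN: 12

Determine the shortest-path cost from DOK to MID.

$20

Candidate routes:
DOK → HUB → JCT → GRN → MID: 11+6+3+4 = 24
DOK → JCT → GRN → MID: 13+3+4 = 20
The minimum is $20 via DOK → JCT → GRN → MID.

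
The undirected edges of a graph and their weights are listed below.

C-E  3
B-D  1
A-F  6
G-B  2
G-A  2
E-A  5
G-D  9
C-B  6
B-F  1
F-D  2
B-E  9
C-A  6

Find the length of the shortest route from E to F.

10

Settle nodes by increasing distance from E:
E: 0
C: 3  (via E)
A: 5  (via E)
G: 7  (via A)
B: 9  (via E)
D: 10  (via B)
F: 10  (via B)
Shortest route: E → B → F = 10.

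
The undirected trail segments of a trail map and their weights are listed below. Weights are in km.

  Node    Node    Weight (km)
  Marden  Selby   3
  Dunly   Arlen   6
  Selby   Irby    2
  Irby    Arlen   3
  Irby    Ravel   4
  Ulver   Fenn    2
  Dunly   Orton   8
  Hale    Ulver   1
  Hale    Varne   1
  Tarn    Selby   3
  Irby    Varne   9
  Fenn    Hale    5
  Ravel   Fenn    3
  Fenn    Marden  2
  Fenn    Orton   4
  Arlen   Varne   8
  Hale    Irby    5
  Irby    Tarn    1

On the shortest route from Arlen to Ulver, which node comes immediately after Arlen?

Enumerating some paths:
Arlen–Varne–Hale–Ulver: 8+1+1 = 10
Arlen–Irby–Hale–Ulver: 3+5+1 = 9
Cheapest is Arlen–Irby–Hale–Ulver at 9 km.
So from Arlen the first move is to Irby.

Irby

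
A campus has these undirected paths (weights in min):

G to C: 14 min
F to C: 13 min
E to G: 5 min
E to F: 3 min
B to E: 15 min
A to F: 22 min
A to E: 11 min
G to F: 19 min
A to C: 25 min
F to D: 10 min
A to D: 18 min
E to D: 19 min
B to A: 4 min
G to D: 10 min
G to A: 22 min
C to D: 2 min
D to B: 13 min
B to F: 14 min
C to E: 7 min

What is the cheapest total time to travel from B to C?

Compare a few routes:
B - D - C: 13+2 = 15
B - A - E - C: 4+11+7 = 22
B - E - C: 15+7 = 22
Cheapest is B - D - C at 15 min.

15 min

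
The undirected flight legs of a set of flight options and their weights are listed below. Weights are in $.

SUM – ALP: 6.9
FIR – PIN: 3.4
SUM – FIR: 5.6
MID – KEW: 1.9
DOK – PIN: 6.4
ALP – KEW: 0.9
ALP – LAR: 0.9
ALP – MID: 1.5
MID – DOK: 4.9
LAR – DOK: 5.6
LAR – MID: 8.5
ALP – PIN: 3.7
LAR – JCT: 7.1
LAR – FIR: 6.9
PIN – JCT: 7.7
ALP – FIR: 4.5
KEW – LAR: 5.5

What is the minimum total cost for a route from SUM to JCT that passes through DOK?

Best SUM to DOK: SUM → ALP → MID → DOK costing 13.3
Shortest DOK→JCT: DOK → LAR → JCT = 12.7
Total via DOK: 13.3 + 12.7 = $26.

$26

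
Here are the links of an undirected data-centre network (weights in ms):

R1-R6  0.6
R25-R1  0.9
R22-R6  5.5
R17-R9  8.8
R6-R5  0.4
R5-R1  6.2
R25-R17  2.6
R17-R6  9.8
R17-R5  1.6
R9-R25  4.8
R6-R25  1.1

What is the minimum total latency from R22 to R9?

11.4 ms

Running Dijkstra from R22:
R22: 0
R6: 5.5  (via R22)
R5: 5.9  (via R6)
R1: 6.1  (via R6)
R25: 6.6  (via R6)
R17: 7.5  (via R5)
R9: 11.4  (via R25)
Shortest route: R22 → R6 → R25 → R9 = 11.4 ms.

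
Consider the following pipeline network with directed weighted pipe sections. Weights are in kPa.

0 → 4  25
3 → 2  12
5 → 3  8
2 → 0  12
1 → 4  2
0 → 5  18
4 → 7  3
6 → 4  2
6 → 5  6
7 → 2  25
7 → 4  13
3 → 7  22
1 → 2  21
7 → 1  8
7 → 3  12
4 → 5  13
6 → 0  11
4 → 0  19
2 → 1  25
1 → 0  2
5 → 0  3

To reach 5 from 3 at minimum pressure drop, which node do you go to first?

Candidate routes:
3 - 2 - 0 - 5: 12+12+18 = 42
3 - 7 - 1 - 4 - 5: 22+8+2+13 = 45
3 - 7 - 4 - 5: 22+13+13 = 48
The minimum is 42 kPa via 3 - 2 - 0 - 5.
So from 3 the first move is to 2.

2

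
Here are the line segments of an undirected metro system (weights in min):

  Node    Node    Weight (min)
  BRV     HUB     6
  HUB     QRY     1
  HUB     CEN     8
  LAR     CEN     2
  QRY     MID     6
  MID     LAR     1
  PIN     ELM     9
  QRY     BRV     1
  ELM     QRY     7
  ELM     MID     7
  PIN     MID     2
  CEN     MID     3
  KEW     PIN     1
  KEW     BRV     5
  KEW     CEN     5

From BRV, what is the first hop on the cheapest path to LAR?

Candidate routes:
BRV → KEW → PIN → MID → LAR: 5+1+2+1 = 9
BRV → QRY → MID → LAR: 1+6+1 = 8
BRV → QRY → HUB → CEN → LAR: 1+1+8+2 = 12
BRV → KEW → CEN → LAR: 5+5+2 = 12
The minimum is 8 min via BRV → QRY → MID → LAR.
So from BRV the first move is to QRY.

QRY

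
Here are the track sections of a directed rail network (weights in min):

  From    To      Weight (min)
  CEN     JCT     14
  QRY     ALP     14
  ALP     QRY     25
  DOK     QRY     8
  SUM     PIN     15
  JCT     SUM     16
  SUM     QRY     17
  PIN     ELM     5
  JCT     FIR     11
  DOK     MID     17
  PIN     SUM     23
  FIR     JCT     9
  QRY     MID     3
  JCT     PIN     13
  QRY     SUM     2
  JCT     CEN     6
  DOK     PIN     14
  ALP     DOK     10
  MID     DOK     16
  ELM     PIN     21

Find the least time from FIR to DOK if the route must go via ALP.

Shortest FIR→ALP: FIR–JCT–SUM–QRY–ALP = 56
Best ALP to DOK: ALP–DOK costing 10
Total via ALP: 56 + 10 = 66 min.

66 min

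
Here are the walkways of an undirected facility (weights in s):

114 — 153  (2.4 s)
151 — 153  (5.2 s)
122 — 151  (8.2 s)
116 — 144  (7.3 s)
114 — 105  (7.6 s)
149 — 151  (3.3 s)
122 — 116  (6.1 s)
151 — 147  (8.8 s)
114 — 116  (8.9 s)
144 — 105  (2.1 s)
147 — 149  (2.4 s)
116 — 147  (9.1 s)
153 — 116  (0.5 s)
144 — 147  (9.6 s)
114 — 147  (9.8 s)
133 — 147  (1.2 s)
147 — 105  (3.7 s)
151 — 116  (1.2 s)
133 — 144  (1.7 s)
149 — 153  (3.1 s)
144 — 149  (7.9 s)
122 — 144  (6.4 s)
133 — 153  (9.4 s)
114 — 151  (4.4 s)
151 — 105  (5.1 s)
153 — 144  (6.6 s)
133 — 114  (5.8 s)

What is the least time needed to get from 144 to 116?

7.1 s

Enumerating some paths:
144 - 153 - 116: 6.6+0.5 = 7.1
144 - 116: 7.3 = 7.3
The minimum is 7.1 s via 144 - 153 - 116.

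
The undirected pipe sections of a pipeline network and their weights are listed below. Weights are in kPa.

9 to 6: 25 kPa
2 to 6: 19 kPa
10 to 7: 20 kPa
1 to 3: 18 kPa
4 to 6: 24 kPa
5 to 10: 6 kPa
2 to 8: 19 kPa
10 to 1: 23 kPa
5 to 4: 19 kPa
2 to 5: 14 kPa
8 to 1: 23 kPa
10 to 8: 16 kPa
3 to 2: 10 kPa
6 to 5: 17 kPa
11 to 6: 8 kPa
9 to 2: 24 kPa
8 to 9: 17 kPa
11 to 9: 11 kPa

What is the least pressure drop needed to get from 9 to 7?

53 kPa

Running Dijkstra from 9:
9: 0
11: 11  (via 9)
8: 17  (via 9)
6: 19  (via 11)
2: 24  (via 9)
10: 33  (via 8)
3: 34  (via 2)
5: 36  (via 6)
1: 40  (via 8)
4: 43  (via 6)
7: 53  (via 10)
Shortest route: 9 → 8 → 10 → 7 = 53 kPa.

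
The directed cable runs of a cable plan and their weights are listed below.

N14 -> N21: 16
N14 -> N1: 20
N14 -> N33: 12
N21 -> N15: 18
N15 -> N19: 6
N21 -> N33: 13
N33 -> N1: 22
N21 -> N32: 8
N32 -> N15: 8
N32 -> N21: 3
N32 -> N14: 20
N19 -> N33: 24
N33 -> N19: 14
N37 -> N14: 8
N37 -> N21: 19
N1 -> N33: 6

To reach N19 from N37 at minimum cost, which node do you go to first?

Enumerating some paths:
N37–N14–N33–N19: 8+12+14 = 34
N37–N21–N32–N15–N19: 19+8+8+6 = 41
Cheapest is N37–N14–N33–N19 at 34.
So from N37 the first move is to N14.

N14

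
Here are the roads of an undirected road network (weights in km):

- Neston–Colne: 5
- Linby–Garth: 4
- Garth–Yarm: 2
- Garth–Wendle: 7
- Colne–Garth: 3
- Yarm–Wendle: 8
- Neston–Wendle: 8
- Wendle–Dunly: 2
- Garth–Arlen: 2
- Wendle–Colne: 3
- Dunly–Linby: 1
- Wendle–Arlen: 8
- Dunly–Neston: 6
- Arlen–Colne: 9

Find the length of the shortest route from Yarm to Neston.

10 km

Enumerating some paths:
Yarm → Garth → Linby → Dunly → Neston: 2+4+1+6 = 13
Yarm → Garth → Colne → Neston: 2+3+5 = 10
Cheapest is Yarm → Garth → Colne → Neston at 10 km.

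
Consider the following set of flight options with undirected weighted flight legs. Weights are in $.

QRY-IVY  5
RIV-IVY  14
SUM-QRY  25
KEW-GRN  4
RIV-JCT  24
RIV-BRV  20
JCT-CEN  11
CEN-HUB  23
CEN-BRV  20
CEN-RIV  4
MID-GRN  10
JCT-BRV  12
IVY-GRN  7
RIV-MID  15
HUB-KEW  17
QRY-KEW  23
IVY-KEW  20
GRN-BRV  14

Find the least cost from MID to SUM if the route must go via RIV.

Best MID to RIV: MID → RIV costing 15
Best RIV to SUM: RIV → IVY → QRY → SUM costing 44
Total via RIV: 15 + 44 = $59.

$59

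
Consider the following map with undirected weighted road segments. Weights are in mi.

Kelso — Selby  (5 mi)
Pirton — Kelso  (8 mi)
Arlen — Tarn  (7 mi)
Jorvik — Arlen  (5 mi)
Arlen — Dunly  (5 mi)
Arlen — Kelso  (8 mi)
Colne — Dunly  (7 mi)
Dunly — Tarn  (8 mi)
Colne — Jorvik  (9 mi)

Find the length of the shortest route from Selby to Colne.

25 mi

Running Dijkstra from Selby:
Selby: 0
Kelso: 5  (via Selby)
Arlen: 13  (via Kelso)
Pirton: 13  (via Kelso)
Jorvik: 18  (via Arlen)
Dunly: 18  (via Arlen)
Tarn: 20  (via Arlen)
Colne: 25  (via Dunly)
Shortest route: Selby → Kelso → Arlen → Dunly → Colne = 25 mi.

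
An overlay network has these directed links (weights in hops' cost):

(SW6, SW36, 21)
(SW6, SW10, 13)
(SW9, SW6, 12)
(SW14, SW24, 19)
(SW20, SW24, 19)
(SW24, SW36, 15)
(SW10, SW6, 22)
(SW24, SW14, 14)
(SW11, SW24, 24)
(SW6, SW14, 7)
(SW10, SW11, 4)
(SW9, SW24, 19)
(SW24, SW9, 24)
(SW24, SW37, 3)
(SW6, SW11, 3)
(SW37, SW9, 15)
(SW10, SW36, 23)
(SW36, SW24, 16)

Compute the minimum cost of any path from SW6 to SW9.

Candidate routes:
SW6 - SW11 - SW24 - SW37 - SW9: 3+24+3+15 = 45
SW6 - SW14 - SW24 - SW37 - SW9: 7+19+3+15 = 44
SW6 - SW14 - SW24 - SW9: 7+19+24 = 50
The minimum is 44 hops' cost via SW6 - SW14 - SW24 - SW37 - SW9.

44 hops' cost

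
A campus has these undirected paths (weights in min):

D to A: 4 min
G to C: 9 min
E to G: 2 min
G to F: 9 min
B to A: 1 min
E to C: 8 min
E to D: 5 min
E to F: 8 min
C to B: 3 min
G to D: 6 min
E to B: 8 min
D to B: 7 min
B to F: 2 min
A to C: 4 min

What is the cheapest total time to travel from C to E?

Enumerating some paths:
C → B → E: 3+8 = 11
C → A → D → E: 4+4+5 = 13
C → G → E: 9+2 = 11
C → E: 8 = 8
The minimum is 8 min via C → E.

8 min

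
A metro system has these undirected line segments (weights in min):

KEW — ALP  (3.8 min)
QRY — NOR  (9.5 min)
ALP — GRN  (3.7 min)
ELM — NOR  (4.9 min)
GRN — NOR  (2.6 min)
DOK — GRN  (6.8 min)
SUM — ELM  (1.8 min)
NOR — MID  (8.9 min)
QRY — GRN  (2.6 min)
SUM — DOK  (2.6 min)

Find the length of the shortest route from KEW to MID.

19 min

Running Dijkstra from KEW:
KEW: 0
ALP: 3.8  (via KEW)
GRN: 7.5  (via ALP)
NOR: 10.1  (via GRN)
QRY: 10.1  (via GRN)
DOK: 14.3  (via GRN)
ELM: 15  (via NOR)
SUM: 16.8  (via ELM)
MID: 19  (via NOR)
Shortest route: KEW → ALP → GRN → NOR → MID = 19 min.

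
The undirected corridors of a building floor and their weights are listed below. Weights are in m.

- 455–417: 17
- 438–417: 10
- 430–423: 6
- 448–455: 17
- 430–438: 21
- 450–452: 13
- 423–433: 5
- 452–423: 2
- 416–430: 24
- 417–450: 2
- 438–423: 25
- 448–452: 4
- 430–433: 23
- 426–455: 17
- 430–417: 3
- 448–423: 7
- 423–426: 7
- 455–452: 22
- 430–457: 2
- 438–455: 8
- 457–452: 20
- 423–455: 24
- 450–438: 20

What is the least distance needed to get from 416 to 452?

Compare a few routes:
416 → 430 → 423 → 448 → 452: 24+6+7+4 = 41
416 → 430 → 417 → 450 → 452: 24+3+2+13 = 42
416 → 430 → 457 → 452: 24+2+20 = 46
416 → 430 → 423 → 452: 24+6+2 = 32
The minimum is 32 m via 416 → 430 → 423 → 452.

32 m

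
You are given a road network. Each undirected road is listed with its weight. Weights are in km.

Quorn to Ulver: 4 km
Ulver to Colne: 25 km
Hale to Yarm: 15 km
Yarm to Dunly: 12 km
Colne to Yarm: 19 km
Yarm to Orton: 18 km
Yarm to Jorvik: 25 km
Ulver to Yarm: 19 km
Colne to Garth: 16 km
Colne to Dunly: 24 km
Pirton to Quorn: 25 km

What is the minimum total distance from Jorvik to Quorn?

48 km

Compare a few routes:
Jorvik–Yarm–Ulver–Quorn: 25+19+4 = 48
Jorvik–Yarm–Colne–Ulver–Quorn: 25+19+25+4 = 73
The minimum is 48 km via Jorvik–Yarm–Ulver–Quorn.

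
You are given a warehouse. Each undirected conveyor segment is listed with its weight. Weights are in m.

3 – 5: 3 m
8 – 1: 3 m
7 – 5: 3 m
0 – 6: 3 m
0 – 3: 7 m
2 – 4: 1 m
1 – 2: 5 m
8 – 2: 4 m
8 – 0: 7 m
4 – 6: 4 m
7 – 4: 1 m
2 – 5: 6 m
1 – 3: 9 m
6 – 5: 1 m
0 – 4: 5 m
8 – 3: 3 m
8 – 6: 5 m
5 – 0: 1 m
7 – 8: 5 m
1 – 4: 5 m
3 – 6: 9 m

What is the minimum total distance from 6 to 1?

Shortest distances from 6:
6: 0
5: 1  (via 6)
0: 2  (via 5)
3: 4  (via 5)
4: 4  (via 6)
7: 4  (via 5)
2: 5  (via 4)
8: 5  (via 6)
1: 8  (via 8)
Shortest route: 6–8–1 = 8 m.

8 m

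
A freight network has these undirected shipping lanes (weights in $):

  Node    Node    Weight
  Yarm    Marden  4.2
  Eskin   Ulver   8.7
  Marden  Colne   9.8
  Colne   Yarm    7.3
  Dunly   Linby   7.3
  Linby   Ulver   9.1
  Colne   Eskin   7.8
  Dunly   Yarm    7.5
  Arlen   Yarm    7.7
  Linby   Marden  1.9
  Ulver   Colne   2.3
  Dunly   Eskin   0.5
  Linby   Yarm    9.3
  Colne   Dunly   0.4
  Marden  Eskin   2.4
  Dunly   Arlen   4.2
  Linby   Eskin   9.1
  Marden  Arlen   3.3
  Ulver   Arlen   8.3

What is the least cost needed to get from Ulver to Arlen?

Settle nodes by increasing distance from Ulver:
Ulver: 0
Colne: 2.3  (via Ulver)
Dunly: 2.7  (via Colne)
Eskin: 3.2  (via Dunly)
Marden: 5.6  (via Eskin)
Arlen: 6.9  (via Dunly)
Shortest route: Ulver → Colne → Dunly → Arlen = $6.9.

$6.9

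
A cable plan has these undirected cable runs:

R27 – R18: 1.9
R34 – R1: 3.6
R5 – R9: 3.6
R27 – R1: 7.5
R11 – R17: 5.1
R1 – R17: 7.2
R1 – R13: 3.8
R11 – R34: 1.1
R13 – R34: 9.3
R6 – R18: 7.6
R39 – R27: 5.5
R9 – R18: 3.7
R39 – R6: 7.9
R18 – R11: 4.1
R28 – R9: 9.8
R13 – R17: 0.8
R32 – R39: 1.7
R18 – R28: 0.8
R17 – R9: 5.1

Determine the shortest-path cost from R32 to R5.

16.4

Running Dijkstra from R32:
R32: 0
R39: 1.7  (via R32)
R27: 7.2  (via R39)
R18: 9.1  (via R27)
R6: 9.6  (via R39)
R28: 9.9  (via R18)
R9: 12.8  (via R18)
R11: 13.2  (via R18)
R34: 14.3  (via R11)
R1: 14.7  (via R27)
R5: 16.4  (via R9)
Shortest route: R32 → R39 → R27 → R18 → R9 → R5 = 16.4.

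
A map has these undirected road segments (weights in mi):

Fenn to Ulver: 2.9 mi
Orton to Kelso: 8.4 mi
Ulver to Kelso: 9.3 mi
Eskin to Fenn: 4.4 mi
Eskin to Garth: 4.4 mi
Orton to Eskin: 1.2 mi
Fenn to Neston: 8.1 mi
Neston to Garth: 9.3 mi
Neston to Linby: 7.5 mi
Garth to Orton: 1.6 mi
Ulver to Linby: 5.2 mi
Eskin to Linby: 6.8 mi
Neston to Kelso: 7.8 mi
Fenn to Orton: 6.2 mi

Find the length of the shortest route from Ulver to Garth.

10.1 mi

Compare a few routes:
Ulver → Fenn → Eskin → Garth: 2.9+4.4+4.4 = 11.7
Ulver → Fenn → Eskin → Orton → Garth: 2.9+4.4+1.2+1.6 = 10.1
Ulver → Fenn → Orton → Garth: 2.9+6.2+1.6 = 10.7
The minimum is 10.1 mi via Ulver → Fenn → Eskin → Orton → Garth.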